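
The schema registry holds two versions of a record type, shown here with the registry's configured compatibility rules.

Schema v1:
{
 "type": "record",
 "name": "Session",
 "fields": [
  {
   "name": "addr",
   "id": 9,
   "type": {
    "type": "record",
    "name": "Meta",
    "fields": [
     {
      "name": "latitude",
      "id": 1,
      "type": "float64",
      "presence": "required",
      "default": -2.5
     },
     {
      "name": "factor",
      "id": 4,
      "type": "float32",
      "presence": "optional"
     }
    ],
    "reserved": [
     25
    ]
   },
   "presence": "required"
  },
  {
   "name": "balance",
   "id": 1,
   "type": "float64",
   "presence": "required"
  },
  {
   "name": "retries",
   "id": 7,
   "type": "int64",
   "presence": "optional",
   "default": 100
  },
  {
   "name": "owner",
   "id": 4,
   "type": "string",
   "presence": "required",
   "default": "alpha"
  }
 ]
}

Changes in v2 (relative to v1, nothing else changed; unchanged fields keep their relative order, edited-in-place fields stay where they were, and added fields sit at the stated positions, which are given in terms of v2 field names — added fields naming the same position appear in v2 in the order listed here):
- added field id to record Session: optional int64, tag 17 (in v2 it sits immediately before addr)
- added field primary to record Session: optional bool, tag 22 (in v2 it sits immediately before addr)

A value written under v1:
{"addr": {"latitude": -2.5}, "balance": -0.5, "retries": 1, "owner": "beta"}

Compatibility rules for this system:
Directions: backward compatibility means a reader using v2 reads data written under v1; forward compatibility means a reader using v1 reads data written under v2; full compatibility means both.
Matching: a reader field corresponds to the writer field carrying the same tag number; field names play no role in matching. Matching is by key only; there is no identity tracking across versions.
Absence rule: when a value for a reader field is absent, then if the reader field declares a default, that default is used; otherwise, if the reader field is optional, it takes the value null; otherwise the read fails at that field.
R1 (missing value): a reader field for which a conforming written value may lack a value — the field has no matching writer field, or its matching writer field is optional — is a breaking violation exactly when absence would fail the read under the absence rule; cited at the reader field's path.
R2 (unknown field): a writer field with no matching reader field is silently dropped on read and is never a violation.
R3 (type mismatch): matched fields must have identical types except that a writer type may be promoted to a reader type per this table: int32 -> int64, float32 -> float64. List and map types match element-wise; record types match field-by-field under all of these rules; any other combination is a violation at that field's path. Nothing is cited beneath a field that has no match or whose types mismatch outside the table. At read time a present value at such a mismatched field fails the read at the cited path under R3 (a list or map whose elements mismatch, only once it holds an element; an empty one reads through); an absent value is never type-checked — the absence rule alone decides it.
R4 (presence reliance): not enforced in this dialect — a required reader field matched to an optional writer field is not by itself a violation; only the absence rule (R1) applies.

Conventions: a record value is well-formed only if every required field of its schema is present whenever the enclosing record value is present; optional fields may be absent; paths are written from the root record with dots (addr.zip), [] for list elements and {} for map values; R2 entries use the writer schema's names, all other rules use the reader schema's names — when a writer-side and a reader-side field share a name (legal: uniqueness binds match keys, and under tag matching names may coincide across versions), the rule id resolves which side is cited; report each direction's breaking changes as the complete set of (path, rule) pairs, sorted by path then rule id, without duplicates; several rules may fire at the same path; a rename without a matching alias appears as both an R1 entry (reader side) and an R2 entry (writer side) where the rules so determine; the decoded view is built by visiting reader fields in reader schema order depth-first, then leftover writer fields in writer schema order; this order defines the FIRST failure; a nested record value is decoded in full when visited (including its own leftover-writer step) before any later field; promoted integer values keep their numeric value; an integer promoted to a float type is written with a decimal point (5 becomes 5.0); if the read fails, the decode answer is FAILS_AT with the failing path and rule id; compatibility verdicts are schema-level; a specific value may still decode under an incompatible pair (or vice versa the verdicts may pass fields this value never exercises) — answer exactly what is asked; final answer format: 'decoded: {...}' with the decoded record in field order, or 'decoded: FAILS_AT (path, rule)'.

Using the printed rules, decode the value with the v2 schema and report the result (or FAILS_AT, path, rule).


decoded: {"id": null, "primary": null, "addr": {"latitude": -2.5, "factor": null}, "balance": -0.5, "retries": 1, "owner": "beta"}

arrows below run writer -> reader for Session
decode (reader v2):
  id := null (missing; optional => null)
  primary := null (missing; optional => null)
  addr.latitude := -2.5
  addr.factor := null (missing; optional => null)
  balance := -0.5
  retries := 1
  owner := "beta"
  => decoded: {"id": null, "primary": null, "addr": {"latitude": -2.5, "factor": null}, "balance": -0.5, "retries": 1, "owner": "beta"}


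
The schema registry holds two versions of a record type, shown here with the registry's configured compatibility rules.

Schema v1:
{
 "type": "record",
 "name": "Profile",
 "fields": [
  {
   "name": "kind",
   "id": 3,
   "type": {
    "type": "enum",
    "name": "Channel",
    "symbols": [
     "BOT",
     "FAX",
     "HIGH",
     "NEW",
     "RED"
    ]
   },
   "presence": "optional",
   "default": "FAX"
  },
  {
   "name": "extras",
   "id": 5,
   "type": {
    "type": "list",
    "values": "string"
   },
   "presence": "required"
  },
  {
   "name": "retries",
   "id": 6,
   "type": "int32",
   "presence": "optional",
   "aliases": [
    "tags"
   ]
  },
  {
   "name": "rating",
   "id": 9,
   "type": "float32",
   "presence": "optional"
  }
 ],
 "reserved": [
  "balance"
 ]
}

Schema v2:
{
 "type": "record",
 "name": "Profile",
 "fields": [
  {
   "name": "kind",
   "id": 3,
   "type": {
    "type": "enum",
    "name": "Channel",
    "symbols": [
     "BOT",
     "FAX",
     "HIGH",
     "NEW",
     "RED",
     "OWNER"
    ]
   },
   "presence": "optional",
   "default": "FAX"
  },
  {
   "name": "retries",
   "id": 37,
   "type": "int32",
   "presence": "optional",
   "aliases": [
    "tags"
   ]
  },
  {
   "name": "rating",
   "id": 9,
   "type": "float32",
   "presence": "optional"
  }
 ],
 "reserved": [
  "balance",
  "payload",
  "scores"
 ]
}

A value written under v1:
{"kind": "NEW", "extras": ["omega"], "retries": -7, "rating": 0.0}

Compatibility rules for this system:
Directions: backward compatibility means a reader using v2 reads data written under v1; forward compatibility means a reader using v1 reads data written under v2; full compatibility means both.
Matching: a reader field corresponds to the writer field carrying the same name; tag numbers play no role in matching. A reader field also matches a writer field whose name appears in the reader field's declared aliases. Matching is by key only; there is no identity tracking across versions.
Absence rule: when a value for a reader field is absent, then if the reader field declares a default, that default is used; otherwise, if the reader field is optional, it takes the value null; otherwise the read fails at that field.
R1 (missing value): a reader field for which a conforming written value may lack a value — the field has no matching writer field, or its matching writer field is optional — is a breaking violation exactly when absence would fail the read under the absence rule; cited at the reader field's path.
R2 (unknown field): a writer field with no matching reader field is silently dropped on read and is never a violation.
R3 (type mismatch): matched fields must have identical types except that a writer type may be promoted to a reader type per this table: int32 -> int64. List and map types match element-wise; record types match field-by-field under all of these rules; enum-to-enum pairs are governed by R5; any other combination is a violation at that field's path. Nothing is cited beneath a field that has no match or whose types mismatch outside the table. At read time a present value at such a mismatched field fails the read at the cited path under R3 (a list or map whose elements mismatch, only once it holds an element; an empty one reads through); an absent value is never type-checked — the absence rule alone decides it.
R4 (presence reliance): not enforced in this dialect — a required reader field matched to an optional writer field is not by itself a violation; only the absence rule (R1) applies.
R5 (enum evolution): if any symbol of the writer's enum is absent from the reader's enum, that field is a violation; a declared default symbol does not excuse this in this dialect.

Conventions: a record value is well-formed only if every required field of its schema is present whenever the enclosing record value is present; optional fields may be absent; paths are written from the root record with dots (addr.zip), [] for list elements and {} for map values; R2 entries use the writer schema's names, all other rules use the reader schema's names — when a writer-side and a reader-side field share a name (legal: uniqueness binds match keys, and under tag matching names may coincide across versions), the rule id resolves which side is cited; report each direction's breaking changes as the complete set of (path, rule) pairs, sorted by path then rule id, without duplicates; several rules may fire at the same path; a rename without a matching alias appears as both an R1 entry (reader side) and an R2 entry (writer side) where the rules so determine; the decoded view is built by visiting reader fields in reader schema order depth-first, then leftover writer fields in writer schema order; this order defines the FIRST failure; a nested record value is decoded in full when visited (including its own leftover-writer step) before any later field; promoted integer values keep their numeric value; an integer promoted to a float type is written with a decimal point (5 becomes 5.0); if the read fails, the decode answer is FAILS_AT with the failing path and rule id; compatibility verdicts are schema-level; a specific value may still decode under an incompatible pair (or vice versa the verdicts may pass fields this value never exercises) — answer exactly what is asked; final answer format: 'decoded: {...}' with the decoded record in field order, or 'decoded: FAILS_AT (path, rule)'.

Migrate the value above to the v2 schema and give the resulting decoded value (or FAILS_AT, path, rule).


decoded: {"kind": "NEW", "retries": -7, "rating": 0.0}

in Profile below, arrows point writer -> reader
migrating the Profile value to v2:
  kind := "NEW"
  retries := -7
  rating := 0.0
  writer extras: unknown -> dropped
  => decoded: {"kind": "NEW", "retries": -7, "rating": 0.0}
the rest of the Profile diff is inert for this question:
  field retries in record Profile: tag 6 changed to 37 -> fires no rule on Profile under this dialect and leaves the result unchanged
  enum Channel (field kind in record Profile): symbol OWNER added -> affects the rule determinations only; this particular Profile value decodes identically


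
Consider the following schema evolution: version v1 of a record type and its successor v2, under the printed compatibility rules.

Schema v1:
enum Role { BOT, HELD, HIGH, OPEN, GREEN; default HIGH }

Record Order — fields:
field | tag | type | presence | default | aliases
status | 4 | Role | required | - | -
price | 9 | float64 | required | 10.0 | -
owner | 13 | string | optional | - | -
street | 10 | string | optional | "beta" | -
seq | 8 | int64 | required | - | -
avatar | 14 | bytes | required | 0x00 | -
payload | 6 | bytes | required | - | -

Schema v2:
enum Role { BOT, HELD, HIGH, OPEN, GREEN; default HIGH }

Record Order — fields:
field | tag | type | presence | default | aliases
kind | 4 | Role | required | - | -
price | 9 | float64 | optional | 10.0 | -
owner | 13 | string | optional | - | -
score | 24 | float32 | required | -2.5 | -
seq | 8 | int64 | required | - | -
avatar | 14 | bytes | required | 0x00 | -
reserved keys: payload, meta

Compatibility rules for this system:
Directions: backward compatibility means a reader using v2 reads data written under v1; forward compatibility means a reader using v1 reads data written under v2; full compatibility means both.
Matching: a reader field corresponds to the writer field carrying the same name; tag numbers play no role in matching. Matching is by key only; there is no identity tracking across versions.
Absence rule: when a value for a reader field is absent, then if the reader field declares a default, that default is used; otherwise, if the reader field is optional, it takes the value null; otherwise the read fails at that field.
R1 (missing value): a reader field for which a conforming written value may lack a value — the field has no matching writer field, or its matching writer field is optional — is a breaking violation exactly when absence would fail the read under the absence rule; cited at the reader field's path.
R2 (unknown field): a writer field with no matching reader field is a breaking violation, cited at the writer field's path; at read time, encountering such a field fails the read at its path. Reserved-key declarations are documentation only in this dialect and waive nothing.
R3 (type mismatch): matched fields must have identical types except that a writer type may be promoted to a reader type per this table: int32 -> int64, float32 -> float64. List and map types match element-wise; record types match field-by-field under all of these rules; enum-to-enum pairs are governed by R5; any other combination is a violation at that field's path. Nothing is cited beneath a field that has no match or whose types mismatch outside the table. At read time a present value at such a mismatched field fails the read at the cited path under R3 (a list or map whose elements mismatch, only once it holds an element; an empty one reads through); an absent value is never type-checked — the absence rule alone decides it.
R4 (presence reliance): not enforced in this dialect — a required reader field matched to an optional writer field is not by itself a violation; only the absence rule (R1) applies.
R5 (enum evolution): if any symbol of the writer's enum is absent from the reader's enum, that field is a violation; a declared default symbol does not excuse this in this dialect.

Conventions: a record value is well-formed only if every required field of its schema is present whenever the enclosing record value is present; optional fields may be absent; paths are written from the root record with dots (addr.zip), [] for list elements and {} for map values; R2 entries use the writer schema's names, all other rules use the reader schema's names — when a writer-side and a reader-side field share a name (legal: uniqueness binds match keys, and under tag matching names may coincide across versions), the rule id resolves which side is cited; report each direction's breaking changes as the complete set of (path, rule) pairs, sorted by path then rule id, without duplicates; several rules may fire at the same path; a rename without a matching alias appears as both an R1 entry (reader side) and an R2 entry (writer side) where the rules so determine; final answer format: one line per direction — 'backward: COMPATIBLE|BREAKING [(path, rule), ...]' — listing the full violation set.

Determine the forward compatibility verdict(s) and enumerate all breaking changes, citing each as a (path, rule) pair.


arrows below run writer -> reader for Order
forward pass over Order, reader schema v1, writer schema v2:
  status has no writer counterpart
  price: paired with writer price (float64 -> float64; writer optional)
  owner: paired with writer owner (string -> string; writer optional)
  street has no writer counterpart
  seq: paired with writer seq (int64 -> int64; writer required)
  avatar: paired with writer avatar (bytes -> bytes; writer required)
  payload has no writer counterpart
  writer kind: unknown to reader
  writer score: unknown to reader
  breaking: (kind, R2)
  breaking: (payload, R1)
  breaking: (score, R2)
  breaking: (status, R1)
  => forward: BREAKING (4)
the other Order changes do not affect what is asked:
  field price in record Order: required changed to optional -> no rule fires on it in Order's dialect; the asked verdict holds
  removed field street from record Order -> fires only in the backward direction of Order, which is not asked here

forward: BREAKING [(kind, R2), (payload, R1), (score, R2), (status, R1)]


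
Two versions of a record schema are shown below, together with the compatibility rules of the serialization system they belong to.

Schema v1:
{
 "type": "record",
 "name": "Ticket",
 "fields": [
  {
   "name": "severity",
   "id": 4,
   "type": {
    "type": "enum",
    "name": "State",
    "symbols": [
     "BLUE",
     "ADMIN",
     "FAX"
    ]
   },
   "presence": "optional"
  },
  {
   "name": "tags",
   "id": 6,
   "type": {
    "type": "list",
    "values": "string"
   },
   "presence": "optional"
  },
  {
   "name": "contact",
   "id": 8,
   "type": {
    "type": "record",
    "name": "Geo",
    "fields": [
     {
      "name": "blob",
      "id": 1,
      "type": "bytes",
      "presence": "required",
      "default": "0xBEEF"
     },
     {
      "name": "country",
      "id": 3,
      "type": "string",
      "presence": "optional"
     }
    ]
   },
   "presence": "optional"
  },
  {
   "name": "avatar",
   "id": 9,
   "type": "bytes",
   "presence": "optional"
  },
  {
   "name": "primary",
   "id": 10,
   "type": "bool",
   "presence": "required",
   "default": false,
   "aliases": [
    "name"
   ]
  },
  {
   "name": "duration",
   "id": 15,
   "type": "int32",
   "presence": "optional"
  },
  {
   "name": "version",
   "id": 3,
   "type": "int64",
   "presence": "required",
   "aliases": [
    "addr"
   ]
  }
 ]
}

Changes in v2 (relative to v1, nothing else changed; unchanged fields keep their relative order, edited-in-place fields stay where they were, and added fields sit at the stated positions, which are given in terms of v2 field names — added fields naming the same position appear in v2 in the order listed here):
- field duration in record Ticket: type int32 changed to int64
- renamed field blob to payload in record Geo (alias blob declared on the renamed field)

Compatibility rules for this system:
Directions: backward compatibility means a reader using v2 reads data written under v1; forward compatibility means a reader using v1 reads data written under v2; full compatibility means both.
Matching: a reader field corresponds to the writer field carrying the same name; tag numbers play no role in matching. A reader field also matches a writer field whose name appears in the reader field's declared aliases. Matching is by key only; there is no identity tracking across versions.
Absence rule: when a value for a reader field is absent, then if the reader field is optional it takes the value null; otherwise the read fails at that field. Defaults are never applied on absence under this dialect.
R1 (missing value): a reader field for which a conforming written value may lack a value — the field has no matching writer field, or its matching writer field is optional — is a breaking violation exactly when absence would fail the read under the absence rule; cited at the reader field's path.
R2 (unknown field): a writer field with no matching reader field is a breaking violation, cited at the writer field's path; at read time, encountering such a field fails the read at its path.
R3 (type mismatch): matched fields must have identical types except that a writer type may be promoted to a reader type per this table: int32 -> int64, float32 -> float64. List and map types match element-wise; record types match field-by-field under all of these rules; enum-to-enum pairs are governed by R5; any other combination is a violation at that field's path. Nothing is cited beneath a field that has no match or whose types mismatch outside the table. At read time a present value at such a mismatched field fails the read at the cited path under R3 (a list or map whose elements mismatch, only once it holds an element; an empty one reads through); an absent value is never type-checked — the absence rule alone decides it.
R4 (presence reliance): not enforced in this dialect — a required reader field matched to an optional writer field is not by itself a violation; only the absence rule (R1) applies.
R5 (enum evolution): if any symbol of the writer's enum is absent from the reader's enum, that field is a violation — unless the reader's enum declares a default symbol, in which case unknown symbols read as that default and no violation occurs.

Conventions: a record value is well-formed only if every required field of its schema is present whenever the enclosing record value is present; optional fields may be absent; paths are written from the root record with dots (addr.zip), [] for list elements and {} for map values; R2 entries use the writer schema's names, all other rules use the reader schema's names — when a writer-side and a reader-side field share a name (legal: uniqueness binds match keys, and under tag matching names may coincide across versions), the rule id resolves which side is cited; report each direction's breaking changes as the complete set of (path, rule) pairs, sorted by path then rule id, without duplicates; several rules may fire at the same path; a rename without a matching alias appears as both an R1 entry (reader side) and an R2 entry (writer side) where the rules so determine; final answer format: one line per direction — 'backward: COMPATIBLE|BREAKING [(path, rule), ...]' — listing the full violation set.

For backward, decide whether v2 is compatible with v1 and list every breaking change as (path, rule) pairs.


each type pair in Ticket: writer, then reader
backward for Ticket (reader v2, writer v1):
  severity: State -> State, writer optional; from severity
  tags: list<string> -> list<string>, writer optional; from tags
  contact: Geo -> Geo, writer optional; from contact
  avatar: bytes -> bytes, writer optional; from avatar
  primary: bool -> bool, writer required; from primary
  duration: int32 -> int64, writer optional; from duration
  version: int64 -> int64, writer required; from version
  contact.payload: bytes -> bytes, writer required; from contact.blob
  contact.country: string -> string, writer optional; from contact.country
  => backward: COMPATIBLE
ruling out the remaining Ticket differences:
  field duration in record Ticket: type int32 changed to int64 -> affects forward compatibility only, which is not asked
  renamed field blob to payload in record Geo (alias blob declared on the renamed field) -> affects forward compatibility only, which is not asked

backward: COMPATIBLE []


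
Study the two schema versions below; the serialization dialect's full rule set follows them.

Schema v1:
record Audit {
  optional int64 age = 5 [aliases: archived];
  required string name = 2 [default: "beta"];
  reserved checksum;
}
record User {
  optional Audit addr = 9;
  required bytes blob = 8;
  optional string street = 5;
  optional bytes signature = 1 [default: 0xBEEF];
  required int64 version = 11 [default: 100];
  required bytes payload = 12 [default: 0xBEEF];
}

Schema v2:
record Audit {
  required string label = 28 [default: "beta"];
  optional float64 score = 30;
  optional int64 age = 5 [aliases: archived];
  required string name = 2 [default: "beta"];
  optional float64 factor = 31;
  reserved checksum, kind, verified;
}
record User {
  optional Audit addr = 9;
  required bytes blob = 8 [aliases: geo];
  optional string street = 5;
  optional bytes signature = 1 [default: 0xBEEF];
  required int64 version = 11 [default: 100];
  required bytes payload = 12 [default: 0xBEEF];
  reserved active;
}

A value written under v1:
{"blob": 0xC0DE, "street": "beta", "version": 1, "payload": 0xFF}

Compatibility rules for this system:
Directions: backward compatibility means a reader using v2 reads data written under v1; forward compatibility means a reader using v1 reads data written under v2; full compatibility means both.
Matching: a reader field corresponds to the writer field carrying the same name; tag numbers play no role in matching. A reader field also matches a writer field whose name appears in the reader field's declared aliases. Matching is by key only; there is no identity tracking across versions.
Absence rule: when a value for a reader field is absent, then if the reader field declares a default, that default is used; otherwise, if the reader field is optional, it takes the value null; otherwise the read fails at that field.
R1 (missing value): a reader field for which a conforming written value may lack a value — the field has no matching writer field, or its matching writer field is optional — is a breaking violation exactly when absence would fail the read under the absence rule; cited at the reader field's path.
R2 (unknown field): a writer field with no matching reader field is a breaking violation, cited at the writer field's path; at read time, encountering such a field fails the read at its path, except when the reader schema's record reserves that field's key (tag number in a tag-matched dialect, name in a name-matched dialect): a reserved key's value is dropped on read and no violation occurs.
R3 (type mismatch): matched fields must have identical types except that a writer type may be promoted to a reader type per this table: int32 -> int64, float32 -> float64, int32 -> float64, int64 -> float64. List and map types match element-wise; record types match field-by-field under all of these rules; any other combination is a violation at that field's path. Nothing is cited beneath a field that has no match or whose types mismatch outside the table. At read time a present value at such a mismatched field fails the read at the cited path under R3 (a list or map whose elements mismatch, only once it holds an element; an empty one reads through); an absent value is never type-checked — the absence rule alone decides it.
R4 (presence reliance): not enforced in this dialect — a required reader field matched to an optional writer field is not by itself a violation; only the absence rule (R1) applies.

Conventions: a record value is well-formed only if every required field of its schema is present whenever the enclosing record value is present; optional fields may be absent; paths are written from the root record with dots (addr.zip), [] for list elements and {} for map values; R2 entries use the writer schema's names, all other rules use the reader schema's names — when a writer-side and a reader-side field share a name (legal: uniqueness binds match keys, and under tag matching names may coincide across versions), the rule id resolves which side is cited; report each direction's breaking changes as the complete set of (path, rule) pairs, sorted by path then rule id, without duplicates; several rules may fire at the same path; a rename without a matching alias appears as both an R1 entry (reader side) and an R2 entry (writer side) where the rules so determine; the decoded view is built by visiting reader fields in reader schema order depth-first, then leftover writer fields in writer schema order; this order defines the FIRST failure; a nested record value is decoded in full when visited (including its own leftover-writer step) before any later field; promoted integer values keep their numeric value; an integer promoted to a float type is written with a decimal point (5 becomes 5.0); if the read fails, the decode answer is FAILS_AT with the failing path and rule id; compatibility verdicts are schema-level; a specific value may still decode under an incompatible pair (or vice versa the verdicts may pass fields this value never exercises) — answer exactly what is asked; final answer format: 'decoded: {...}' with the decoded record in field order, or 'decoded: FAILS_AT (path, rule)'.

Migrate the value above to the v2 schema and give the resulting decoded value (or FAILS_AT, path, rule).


decoded: {"addr": null, "blob": 0xC0DE, "street": "beta", "signature": 0xBEEF, "version": 1, "payload": 0xFF}

in User below, arrows point writer -> reader
decode walk for User under reader schema v2:
  addr := null (absent, optional -> null)
  blob := 0xC0DE
  street := "beta"
  signature := 0xBEEF (absent -> default)
  version := 1
  payload := 0xFF
  => decoded: {"addr": null, "blob": 0xC0DE, "street": "beta", "signature": 0xBEEF, "version": 1, "payload": 0xFF}
the other User changes do not affect what is asked:
  added field factor to record Audit: optional float64, tag 31 (in v2 it sits last) -> changes User's schema-level verdicts only — the decode of this value is the same
  added field score to record Audit: optional float64, tag 30 (in v2 it sits immediately before age) -> changes User's schema-level verdicts only — the decode of this value is the same
  added field label to record Audit: required string, tag 28, default "beta" (in v2 it sits immediately before age) -> changes User's schema-level verdicts only — the decode of this value is the same


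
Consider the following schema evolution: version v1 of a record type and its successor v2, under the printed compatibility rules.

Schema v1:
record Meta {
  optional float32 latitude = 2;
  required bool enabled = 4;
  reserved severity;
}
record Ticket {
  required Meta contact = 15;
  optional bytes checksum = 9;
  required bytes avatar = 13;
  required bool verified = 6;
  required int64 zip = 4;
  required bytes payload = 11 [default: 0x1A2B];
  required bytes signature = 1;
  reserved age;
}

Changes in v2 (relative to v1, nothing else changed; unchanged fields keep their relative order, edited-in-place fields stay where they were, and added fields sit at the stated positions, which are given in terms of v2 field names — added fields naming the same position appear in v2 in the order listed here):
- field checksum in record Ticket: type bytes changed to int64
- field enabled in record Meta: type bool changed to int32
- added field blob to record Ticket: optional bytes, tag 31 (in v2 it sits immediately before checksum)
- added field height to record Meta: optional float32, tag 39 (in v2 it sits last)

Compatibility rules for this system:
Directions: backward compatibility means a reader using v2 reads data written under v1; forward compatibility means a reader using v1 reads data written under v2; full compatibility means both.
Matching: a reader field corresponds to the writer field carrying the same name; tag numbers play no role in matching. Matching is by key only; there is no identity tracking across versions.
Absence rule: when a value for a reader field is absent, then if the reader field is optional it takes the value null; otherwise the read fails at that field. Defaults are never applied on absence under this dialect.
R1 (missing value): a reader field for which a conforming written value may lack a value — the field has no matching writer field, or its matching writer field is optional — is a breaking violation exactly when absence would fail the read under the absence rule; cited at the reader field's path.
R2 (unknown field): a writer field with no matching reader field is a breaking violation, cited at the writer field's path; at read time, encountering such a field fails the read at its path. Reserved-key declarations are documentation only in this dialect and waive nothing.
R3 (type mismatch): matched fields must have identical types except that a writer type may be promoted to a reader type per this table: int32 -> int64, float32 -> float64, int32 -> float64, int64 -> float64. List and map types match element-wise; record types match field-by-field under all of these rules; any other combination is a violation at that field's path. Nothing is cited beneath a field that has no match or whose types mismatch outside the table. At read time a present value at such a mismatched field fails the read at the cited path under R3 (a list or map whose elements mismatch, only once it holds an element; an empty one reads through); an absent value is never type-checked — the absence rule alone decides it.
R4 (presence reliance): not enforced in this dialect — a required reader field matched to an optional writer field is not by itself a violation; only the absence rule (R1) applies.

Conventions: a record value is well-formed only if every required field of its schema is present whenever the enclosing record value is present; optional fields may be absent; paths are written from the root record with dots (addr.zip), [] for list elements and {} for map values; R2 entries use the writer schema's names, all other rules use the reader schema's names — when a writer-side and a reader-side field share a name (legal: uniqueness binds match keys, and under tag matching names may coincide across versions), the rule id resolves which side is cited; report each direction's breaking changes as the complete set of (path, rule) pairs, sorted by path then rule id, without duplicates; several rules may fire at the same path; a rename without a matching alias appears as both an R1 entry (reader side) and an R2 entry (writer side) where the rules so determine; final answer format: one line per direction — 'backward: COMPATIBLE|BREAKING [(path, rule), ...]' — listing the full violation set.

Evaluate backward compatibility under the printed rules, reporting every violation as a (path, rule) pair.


backward: BREAKING [(checksum, R3), (contact.enabled, R3)]

arrows below run writer -> reader for Ticket
backward analysis of Ticket with v2 as reader and v1 as writer:
  writer required, Meta -> Meta: reader contact maps from writer contact
  blob has no writer counterpart
  writer optional, bytes -> int64: reader checksum maps from writer checksum
  writer required, bytes -> bytes: reader avatar maps from writer avatar
  writer required, bool -> bool: reader verified maps from writer verified
  writer required, int64 -> int64: reader zip maps from writer zip
  writer required, bytes -> bytes: reader payload maps from writer payload
  writer required, bytes -> bytes: reader signature maps from writer signature
  writer optional, float32 -> float32: reader contact.latitude maps from writer contact.latitude
  writer required, bool -> int32: reader contact.enabled maps from writer contact.enabled
  contact.height has no writer counterpart
  breaking: (checksum, R3)
  breaking: (contact.enabled, R3)
  backward on Ticket therefore BREAKING (2)
the other Ticket changes do not affect what is asked:
  added field blob to record Ticket: optional bytes, tag 31 (in v2 it sits immediately before checksum) -> affects forward compatibility only, which is not asked
  added field height to record Meta: optional float32, tag 39 (in v2 it sits last) -> affects forward compatibility only, which is not asked


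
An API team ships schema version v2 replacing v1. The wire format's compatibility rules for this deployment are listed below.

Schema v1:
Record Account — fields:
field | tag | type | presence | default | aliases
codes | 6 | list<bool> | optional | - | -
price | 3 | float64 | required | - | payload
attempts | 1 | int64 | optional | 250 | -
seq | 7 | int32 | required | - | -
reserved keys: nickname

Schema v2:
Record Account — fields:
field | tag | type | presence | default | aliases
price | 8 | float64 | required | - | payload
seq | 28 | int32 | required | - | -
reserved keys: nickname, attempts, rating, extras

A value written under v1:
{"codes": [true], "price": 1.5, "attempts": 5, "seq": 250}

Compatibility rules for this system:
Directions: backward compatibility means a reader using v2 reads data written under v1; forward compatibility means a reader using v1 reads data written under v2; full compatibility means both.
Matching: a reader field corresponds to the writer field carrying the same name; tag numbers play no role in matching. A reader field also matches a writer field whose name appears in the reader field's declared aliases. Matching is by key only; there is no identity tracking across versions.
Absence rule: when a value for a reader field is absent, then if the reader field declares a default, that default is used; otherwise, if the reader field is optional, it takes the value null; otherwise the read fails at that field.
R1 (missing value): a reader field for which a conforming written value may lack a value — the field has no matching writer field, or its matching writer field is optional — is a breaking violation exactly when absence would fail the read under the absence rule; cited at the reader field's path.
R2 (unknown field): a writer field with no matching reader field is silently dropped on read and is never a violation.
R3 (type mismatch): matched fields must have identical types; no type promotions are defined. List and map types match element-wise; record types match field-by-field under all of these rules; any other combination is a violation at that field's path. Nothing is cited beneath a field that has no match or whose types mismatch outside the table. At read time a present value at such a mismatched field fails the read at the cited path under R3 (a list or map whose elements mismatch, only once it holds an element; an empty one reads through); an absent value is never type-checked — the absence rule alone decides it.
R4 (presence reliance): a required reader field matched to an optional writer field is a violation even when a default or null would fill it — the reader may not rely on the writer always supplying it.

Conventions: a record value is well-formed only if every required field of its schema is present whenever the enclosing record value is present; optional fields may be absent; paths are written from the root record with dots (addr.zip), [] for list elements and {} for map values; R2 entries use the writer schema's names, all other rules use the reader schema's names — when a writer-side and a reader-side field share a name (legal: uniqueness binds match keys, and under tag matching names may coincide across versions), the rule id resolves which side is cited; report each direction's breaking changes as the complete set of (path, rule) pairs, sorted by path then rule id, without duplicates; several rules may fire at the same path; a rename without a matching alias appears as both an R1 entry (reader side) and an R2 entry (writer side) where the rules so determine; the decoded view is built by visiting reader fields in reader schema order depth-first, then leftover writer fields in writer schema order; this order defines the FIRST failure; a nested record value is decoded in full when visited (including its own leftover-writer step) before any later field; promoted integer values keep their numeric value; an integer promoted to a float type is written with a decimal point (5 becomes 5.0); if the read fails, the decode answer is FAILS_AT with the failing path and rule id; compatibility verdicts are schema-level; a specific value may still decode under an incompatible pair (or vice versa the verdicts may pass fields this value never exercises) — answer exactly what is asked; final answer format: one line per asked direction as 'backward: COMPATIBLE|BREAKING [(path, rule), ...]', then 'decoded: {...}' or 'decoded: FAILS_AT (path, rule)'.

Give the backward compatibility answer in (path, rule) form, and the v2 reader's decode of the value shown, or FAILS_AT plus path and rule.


backward: COMPATIBLE []; decoded: {"price": 1.5, "seq": 250}

arrows below run writer -> reader for Account
backward analysis of Account with v2 as reader and v1 as writer:
  price: paired with writer price (float64 -> float64; writer required)
  seq: paired with writer seq (int32 -> int32; writer required)
  writer codes: unknown to reader
  writer attempts: unknown to reader
  nothing fires on Account: backward is COMPATIBLE
decode (reader v2):
  price := 1.5
  seq := 250
  writer codes: unknown -> dropped
  writer attempts: unknown -> dropped
  => decoded: {"price": 1.5, "seq": 250}
checking off the Account differences that do not matter here:
  field price in record Account: tag 3 changed to 8 -> no rule fires on it in Account's dialect; the asked verdict holds
  field seq in record Account: tag 7 changed to 28 -> no rule fires on it in Account's dialect; the asked verdict holds
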